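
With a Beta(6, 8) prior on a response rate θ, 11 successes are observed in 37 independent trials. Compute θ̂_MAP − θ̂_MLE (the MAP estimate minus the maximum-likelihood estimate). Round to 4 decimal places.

Posterior is Beta(17, 34); MAP = (17−1)/(51−2) = 16/49 ≈ 0.32653.
MLE ignores the prior: θ̂_MLE = k/n = 11/37 ≈ 0.29730.
Difference = 16/49 − 11/37 = 53/1813 ≈ 0.0292.

MAP − MLE = 0.0292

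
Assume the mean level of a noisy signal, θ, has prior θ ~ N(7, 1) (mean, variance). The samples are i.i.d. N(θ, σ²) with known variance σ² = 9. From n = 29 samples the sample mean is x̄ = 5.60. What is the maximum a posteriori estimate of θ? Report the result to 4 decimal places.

n = 29, x̄ = 5.60.
For a Normal prior and Normal likelihood with known variance, the posterior is Normal; its mode equals its mean, the precision-weighted average.
Prior precision 1/σ₀² = 1/1 = 1; data precision n/σ² = 29/9.
θ̂ = (1·7 + (29/9)·5.6) / (1 + 29/9) = (1127/45)/(38/9) = 1127/190 ≈ 5.9316.

θ̂_MAP = 5.9316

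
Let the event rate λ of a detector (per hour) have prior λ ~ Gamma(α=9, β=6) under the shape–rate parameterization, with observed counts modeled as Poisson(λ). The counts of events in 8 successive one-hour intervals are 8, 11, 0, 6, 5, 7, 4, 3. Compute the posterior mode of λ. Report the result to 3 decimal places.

λ̂_MAP = 3.714

Σxᵢ = 8+11+0+6+5+7+4+3 = 44, with n = 8.
Posterior ∝ λ^8e^(−6λ) · λ^44e^(−8λ) = λ^52e^(−14λ), i.e. Gamma(shape=53, rate=14).
The mode of a Gamma(a, b) with a ≥ 1 (shape–rate) is (a−1)/b = 52/14 ≈ 3.714.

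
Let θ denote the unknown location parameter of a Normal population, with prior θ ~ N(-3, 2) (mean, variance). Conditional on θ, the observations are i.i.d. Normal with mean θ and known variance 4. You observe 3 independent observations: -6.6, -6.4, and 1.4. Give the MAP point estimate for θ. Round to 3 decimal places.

θ̂_MAP = -3.520

n = 3; x̄ = ((-6.6) + (-6.4) + 1.4)/3 = -11.6/3 = -58/15 ≈ -3.8667.
For a Normal prior and Normal likelihood with known variance, the posterior is Normal; its mode equals its mean, the precision-weighted average.
Prior precision 1/σ₀² = 1/2 = 0.5; data precision n/σ² = 3/4 = 0.75.
θ̂ = (0.5·(-3) + 0.75·(-58/15)) / (0.5 + 0.75) = (-4.4)/1.25 = -3.520.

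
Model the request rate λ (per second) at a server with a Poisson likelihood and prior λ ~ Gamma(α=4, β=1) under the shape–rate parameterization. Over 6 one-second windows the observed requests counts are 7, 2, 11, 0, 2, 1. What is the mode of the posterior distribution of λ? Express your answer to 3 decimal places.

Σxᵢ = 7+2+11+0+2+1 = 23, with n = 6.
Posterior ∝ λ^3e^(−1λ) · λ^23e^(−6λ) = λ^26e^(−7λ), i.e. Gamma(shape=27, rate=7).
The mode of a Gamma(a, b) with a ≥ 1 (shape–rate) is (a−1)/b = 26/7 ≈ 3.714.

λ̂_MAP = 3.714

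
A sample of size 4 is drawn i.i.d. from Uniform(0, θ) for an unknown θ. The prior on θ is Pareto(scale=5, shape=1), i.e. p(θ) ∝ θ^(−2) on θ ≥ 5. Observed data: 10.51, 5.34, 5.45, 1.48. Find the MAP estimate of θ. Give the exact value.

The Uniform(0, θ) likelihood is θ^(−n) for θ ≥ max(xᵢ), zero otherwise. Here max(xᵢ) = 10.51.
Posterior ∝ θ^(−2) · θ^(−4) = θ^(−6) on θ ≥ max(5, 10.51) = 10.51.
This density is strictly decreasing in θ, so the posterior mode lies at the lower boundary of the support.

θ̂_MAP = 10.51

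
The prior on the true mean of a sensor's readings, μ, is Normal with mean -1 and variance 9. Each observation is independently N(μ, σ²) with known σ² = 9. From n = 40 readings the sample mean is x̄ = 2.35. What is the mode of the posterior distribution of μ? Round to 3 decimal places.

μ̂_MAP = 2.268

n = 40, x̄ = 2.35.
For a Normal prior and Normal likelihood with known variance, the posterior is Normal; its mode equals its mean, the precision-weighted average.
Prior precision 1/σ₀² = 1/9; data precision n/σ² = 40/9.
μ̂ = ((1/9)·(-1) + (40/9)·2.35) / (1/9 + 40/9) = (31/3)/(41/9) = 93/41 ≈ 2.268.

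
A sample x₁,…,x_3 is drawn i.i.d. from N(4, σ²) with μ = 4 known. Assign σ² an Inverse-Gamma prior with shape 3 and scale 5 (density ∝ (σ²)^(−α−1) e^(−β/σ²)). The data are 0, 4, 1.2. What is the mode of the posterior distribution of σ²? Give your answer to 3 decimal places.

σ̂²_MAP = 3.076

Sum of squared deviations about the known mean: SS = (0−4)² + (4−4)² + (1.2−4)² = 23.84.
The Normal likelihood contributes (σ²)^(−n/2) exp(−SS/(2σ²)), so the posterior is Inverse-Gamma(α + n/2, β + SS/2) = Inverse-Gamma(4.5, 16.92).
The mode of Inverse-Gamma(a, b) is b/(a+1) = 16.92/5.5 ≈ 3.076.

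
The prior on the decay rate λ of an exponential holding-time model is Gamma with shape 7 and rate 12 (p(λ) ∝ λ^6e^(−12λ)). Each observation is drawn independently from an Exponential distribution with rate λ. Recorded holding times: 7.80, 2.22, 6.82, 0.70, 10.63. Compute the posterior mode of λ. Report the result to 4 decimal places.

The Exponential(rate=λ) likelihood is ∝ λ^n e^(−λΣtᵢ). Here n = 5 and Σtᵢ = 7.80 + 2.22 + 6.82 + 0.70 + 10.63 = 28.17.
Posterior ∝ λ^6e^(−12λ) · λ^5e^(−28.17λ) = λ^11e^(−40.17λ), i.e. Gamma(12, 40.17).
Mode = (a−1)/b = 11/40.17 ≈ 0.2738.

λ̂_MAP = 0.2738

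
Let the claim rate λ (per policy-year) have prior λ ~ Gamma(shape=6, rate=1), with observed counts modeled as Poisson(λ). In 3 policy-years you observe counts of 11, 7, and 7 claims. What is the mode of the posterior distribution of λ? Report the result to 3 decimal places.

Σxᵢ = 11+7+7 = 25, with n = 3.
Posterior ∝ λ^5e^(−1λ) · λ^25e^(−3λ) = λ^30e^(−4λ), i.e. Gamma(shape=31, rate=4).
The mode of a Gamma(a, b) with a ≥ 1 (shape–rate) is (a−1)/b = 30/4 ≈ 7.500.

λ̂_MAP = 7.500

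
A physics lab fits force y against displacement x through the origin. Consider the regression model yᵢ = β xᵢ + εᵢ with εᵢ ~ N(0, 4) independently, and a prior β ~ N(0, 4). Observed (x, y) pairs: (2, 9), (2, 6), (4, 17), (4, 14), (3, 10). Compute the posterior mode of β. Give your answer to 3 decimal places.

β̂_MAP = 3.680

log p(β | y) = −Σ(yᵢ − βxᵢ)²/(2·4) − β²/(2·4) + const.
Setting the derivative to zero: Σxᵢ(yᵢ − βxᵢ)/4 − β/4 = 0, so β = Σxᵢyᵢ / (Σxᵢ² + σ²/τ²).
Σxᵢyᵢ = 2·9 + 2·6 + 4·17 + 4·14 + 3·10 = 184; Σxᵢ² = 49; σ²/τ² = 1.
β̂_MAP = 184 / (49 + 1) = 184/50 ≈ 3.680.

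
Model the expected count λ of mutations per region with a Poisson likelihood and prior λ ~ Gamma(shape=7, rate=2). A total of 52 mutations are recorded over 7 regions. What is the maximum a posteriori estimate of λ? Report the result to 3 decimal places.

Σxᵢ = 52, n = 7.
Posterior ∝ λ^6e^(−2λ) · λ^52e^(−7λ) = λ^58e^(−9λ), i.e. Gamma(shape=59, rate=9).
The mode of a Gamma(a, b) with a ≥ 1 (shape–rate) is (a−1)/b = 58/9 ≈ 6.444.

λ̂_MAP = 6.444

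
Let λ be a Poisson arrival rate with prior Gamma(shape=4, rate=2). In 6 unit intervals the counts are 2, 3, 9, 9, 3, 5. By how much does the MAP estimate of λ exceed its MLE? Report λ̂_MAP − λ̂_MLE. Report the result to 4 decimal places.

Σxᵢ = 31. Posterior is Gamma(35, 8); MAP = (35−1)/8 = 34/8 ≈ 4.25000.
MLE = x̄ = 31/6 ≈ 5.16667.
Difference = 34/8 − 31/6 = -11/12 ≈ -0.9167.

MAP − MLE = -0.9167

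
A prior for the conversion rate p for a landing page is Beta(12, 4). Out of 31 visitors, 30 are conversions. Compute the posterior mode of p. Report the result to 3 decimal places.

p̂_MAP = 0.911

Prior: Beta(12, 4).
Data: 30 successes in 31 trials. The binomial likelihood contributes p^30(1−p)^1, so the posterior is Beta(12+30, 4+1) = Beta(42, 5).
For Beta(a, b) with a, b > 1 the mode is (a−1)/(a+b−2) = 41/45 ≈ 0.911.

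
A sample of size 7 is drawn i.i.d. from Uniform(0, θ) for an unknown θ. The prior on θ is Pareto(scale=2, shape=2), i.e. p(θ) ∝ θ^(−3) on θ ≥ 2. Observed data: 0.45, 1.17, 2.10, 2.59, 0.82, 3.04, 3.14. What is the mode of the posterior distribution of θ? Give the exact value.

θ̂_MAP = 3.14

The Uniform(0, θ) likelihood is θ^(−n) for θ ≥ max(xᵢ), zero otherwise. Here max(xᵢ) = 3.14.
Posterior ∝ θ^(−3) · θ^(−7) = θ^(−10) on θ ≥ max(2, 3.14) = 3.14.
This density is strictly decreasing in θ, so the posterior mode lies at the lower boundary of the support.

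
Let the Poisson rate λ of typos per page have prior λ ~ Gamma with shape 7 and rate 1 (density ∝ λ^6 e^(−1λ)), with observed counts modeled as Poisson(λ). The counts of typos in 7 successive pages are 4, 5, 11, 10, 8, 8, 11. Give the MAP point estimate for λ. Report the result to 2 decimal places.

λ̂_MAP = 7.88

Σxᵢ = 4+5+11+10+8+8+11 = 57, with n = 7.
Posterior ∝ λ^6e^(−1λ) · λ^57e^(−7λ) = λ^63e^(−8λ), i.e. Gamma(shape=64, rate=8).
The mode of a Gamma(a, b) with a ≥ 1 (shape–rate) is (a−1)/b = 63/8 ≈ 7.88.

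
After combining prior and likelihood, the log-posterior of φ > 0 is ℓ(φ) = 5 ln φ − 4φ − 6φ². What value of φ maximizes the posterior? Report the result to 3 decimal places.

φ̂_MAP = 0.500

ℓ'(φ) = 5/φ − 4 − 12φ. Setting this to zero and multiplying by φ: 12φ² + 4φ − 5 = 0.
φ = (−4 + √(4² + 4·12·5)) / (2·12) = (−4 + √256) / 24 = (−4 + 16)/24 = 1/2.
ℓ''(φ) = −5/φ² − 12 < 0, confirming a maximum.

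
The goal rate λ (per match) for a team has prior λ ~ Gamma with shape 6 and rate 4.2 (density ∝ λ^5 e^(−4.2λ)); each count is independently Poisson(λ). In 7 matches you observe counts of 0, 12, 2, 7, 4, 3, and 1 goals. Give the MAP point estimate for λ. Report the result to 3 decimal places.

Σxᵢ = 0+12+2+7+4+3+1 = 29, with n = 7.
Posterior ∝ λ^5e^(−4.2λ) · λ^29e^(−7λ) = λ^34e^(−11.2λ), i.e. Gamma(shape=35, rate=11.2).
The mode of a Gamma(a, b) with a ≥ 1 (shape–rate) is (a−1)/b = 34/11.2 ≈ 3.036.

λ̂_MAP = 3.036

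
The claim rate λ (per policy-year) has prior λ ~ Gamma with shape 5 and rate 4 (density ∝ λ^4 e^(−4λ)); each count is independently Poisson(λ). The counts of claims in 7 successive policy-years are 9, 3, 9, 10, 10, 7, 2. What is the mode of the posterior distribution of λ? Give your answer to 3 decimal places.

λ̂_MAP = 4.909

Σxᵢ = 9+3+9+10+10+7+2 = 50, with n = 7.
Posterior ∝ λ^4e^(−4λ) · λ^50e^(−7λ) = λ^54e^(−11λ), i.e. Gamma(shape=55, rate=11).
The mode of a Gamma(a, b) with a ≥ 1 (shape–rate) is (a−1)/b = 54/11 ≈ 4.909.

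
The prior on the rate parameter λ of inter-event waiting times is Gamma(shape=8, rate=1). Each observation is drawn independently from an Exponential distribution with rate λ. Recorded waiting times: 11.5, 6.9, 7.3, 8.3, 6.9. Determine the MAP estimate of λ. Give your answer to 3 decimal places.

The Exponential(rate=λ) likelihood is ∝ λ^n e^(−λΣtᵢ). Here n = 5 and Σtᵢ = 11.5 + 6.9 + 7.3 + 8.3 + 6.9 = 40.9.
Posterior ∝ λ^7e^(−1λ) · λ^5e^(−40.9λ) = λ^12e^(−41.9λ), i.e. Gamma(13, 41.9).
Mode = (a−1)/b = 12/41.9 ≈ 0.286.

λ̂_MAP = 0.286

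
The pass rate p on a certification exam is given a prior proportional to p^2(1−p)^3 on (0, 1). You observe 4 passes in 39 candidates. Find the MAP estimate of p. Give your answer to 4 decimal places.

p̂_MAP = 0.1364

The prior density ∝ p^2(1−p)^3 is the kernel of Beta(3, 4).
Data: 4 successes in 39 trials. The binomial likelihood contributes p^4(1−p)^35, so the posterior is Beta(3+4, 4+35) = Beta(7, 39).
For Beta(a, b) with a, b > 1 the mode is (a−1)/(a+b−2) = 6/44 ≈ 0.1364.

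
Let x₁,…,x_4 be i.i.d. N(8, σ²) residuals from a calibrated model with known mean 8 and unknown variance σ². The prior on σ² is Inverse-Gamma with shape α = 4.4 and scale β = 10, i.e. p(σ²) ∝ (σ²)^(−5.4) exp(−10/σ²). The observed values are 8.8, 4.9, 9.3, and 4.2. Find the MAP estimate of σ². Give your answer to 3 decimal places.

Sum of squared deviations about the known mean: SS = (8.8−8)² + (4.9−8)² + (9.3−8)² + (4.2−8)² = 26.38.
The Normal likelihood contributes (σ²)^(−n/2) exp(−SS/(2σ²)), so the posterior is Inverse-Gamma(α + n/2, β + SS/2) = Inverse-Gamma(6.4, 23.19).
The mode of Inverse-Gamma(a, b) is b/(a+1) = 23.19/7.4 ≈ 3.134.

σ̂²_MAP = 3.134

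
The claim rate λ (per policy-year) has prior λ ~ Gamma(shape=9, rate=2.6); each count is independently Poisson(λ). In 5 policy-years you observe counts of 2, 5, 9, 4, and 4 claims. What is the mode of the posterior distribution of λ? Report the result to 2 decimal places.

Σxᵢ = 2+5+9+4+4 = 24, with n = 5.
Posterior ∝ λ^8e^(−2.6λ) · λ^24e^(−5λ) = λ^32e^(−7.6λ), i.e. Gamma(shape=33, rate=7.6).
The mode of a Gamma(a, b) with a ≥ 1 (shape–rate) is (a−1)/b = 32/7.6 ≈ 4.21.

λ̂_MAP = 4.21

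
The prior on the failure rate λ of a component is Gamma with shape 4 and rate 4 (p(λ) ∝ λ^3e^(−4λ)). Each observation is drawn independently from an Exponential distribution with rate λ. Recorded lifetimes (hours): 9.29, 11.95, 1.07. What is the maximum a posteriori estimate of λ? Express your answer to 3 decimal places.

λ̂_MAP = 0.228

The Exponential(rate=λ) likelihood is ∝ λ^n e^(−λΣtᵢ). Here n = 3 and Σtᵢ = 9.29 + 11.95 + 1.07 = 22.31.
Posterior ∝ λ^3e^(−4λ) · λ^3e^(−22.31λ) = λ^6e^(−26.31λ), i.e. Gamma(7, 26.31).
Mode = (a−1)/b = 6/26.31 ≈ 0.228.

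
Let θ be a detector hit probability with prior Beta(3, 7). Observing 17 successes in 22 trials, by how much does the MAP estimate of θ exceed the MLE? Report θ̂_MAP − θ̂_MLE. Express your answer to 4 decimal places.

Posterior is Beta(20, 12); MAP = (20−1)/(32−2) = 19/30 ≈ 0.63333.
MLE ignores the prior: θ̂_MLE = k/n = 17/22 ≈ 0.77273.
Difference = 19/30 − 17/22 = -23/165 ≈ -0.1394.

MAP − MLE = -0.1394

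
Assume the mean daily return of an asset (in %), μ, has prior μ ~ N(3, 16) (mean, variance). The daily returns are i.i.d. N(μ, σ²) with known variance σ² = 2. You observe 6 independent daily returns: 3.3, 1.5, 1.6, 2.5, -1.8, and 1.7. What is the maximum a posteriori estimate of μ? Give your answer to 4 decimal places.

n = 6; x̄ = (3.3 + 1.5 + 1.6 + 2.5 + (-1.8) + 1.7)/6 = 8.8/6 = 22/15 ≈ 1.4667.
For a Normal prior and Normal likelihood with known variance, the posterior is Normal; its mode equals its mean, the precision-weighted average.
Prior precision 1/σ₀² = 1/16 = 0.0625; data precision n/σ² = 6/2 = 3.
μ̂ = (0.0625·3 + 3·(22/15)) / (0.0625 + 3) = 4.5875/3.0625 = 367/245 ≈ 1.4980.

μ̂_MAP = 1.4980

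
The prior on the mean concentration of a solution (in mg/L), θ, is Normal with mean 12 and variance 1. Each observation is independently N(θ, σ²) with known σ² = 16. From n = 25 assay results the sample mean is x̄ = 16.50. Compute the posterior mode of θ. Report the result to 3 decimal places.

n = 25, x̄ = 16.50.
For a Normal prior and Normal likelihood with known variance, the posterior is Normal; its mode equals its mean, the precision-weighted average.
Prior precision 1/σ₀² = 1/1 = 1; data precision n/σ² = 25/16 = 1.5625.
θ̂ = (1·12 + 1.5625·16.5) / (1 + 1.5625) = 37.78125/2.5625 = 1209/82 ≈ 14.744.

θ̂_MAP = 14.744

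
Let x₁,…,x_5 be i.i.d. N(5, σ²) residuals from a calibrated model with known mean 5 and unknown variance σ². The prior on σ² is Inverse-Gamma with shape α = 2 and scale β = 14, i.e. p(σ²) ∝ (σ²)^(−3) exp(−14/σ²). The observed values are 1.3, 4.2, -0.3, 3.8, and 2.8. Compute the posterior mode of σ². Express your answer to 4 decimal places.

σ̂²_MAP = 6.9727

Sum of squared deviations about the known mean: SS = (1.3−5)² + (4.2−5)² + (-0.3−5)² + (3.8−5)² + (2.8−5)² = 48.7.
The Normal likelihood contributes (σ²)^(−n/2) exp(−SS/(2σ²)), so the posterior is Inverse-Gamma(α + n/2, β + SS/2) = Inverse-Gamma(4.5, 38.35).
The mode of Inverse-Gamma(a, b) is b/(a+1) = 38.35/5.5 ≈ 6.9727.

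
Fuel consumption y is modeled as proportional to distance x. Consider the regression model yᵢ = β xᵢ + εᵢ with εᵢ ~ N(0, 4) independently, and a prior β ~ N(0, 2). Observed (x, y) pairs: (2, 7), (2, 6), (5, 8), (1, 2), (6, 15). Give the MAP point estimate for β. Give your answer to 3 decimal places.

log p(β | y) = −Σ(yᵢ − βxᵢ)²/(2·4) − β²/(2·2) + const.
Setting the derivative to zero: Σxᵢ(yᵢ − βxᵢ)/4 − β/2 = 0, so β = Σxᵢyᵢ / (Σxᵢ² + σ²/τ²).
Σxᵢyᵢ = 2·7 + 2·6 + 5·8 + 1·2 + 6·15 = 158; Σxᵢ² = 70; σ²/τ² = 2.
β̂_MAP = 158 / (70 + 2) = 158/72 ≈ 2.194.

β̂_MAP = 2.194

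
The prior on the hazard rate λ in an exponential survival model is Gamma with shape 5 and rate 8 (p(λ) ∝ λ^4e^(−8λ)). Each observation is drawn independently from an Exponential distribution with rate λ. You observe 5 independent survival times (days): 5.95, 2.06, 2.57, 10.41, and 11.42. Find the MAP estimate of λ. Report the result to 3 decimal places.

The Exponential(rate=λ) likelihood is ∝ λ^n e^(−λΣtᵢ). Here n = 5 and Σtᵢ = 5.95 + 2.06 + 2.57 + 10.41 + 11.42 = 32.41.
Posterior ∝ λ^4e^(−8λ) · λ^5e^(−32.41λ) = λ^9e^(−40.41λ), i.e. Gamma(10, 40.41).
Mode = (a−1)/b = 9/40.41 ≈ 0.223.

λ̂_MAP = 0.223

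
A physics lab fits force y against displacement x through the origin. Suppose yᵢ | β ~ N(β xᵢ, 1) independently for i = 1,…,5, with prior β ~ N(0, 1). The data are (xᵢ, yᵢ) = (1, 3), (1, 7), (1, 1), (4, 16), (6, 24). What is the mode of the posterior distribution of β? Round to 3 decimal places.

β̂_MAP = 3.911

log p(β | y) = −Σ(yᵢ − βxᵢ)²/(2·1) − β²/(2·1) + const.
Setting the derivative to zero: Σxᵢ(yᵢ − βxᵢ)/1 − β/1 = 0, so β = Σxᵢyᵢ / (Σxᵢ² + σ²/τ²).
Σxᵢyᵢ = 1·3 + 1·7 + 1·1 + 4·16 + 6·24 = 219; Σxᵢ² = 55; σ²/τ² = 1.
β̂_MAP = 219 / (55 + 1) = 219/56 ≈ 3.911.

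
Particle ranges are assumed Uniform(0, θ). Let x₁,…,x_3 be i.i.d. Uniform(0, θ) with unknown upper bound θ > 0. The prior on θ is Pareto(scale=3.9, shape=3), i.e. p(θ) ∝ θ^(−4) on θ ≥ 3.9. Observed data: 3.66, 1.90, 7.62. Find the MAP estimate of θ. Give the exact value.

θ̂_MAP = 7.62

The Uniform(0, θ) likelihood is θ^(−n) for θ ≥ max(xᵢ), zero otherwise. Here max(xᵢ) = 7.62.
Posterior ∝ θ^(−4) · θ^(−3) = θ^(−7) on θ ≥ max(3.9, 7.62) = 7.62.
This density is strictly decreasing in θ, so the posterior mode lies at the lower boundary of the support.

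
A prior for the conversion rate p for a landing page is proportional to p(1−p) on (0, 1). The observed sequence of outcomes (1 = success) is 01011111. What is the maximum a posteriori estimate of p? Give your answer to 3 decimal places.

The prior density ∝ p(1−p)^1 is the kernel of Beta(2, 2).
Data: 6 successes in 8 trials (from the sequence). The binomial likelihood contributes p^6(1−p)^2, so the posterior is Beta(2+6, 2+2) = Beta(8, 4).
For Beta(a, b) with a, b > 1 the mode is (a−1)/(a+b−2) = 7/10 ≈ 0.700.

p̂_MAP = 0.700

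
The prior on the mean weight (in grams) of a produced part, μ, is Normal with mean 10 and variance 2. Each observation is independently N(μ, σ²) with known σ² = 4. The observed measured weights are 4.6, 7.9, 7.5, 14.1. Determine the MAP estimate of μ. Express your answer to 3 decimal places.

n = 4; x̄ = (4.6 + 7.9 + 7.5 + 14.1)/4 = 34.1/4 = 8.525.
For a Normal prior and Normal likelihood with known variance, the posterior is Normal; its mode equals its mean, the precision-weighted average.
Prior precision 1/σ₀² = 1/2 = 0.5; data precision n/σ² = 4/4 = 1.
μ̂ = (0.5·10 + 1·8.525) / (0.5 + 1) = 13.525/1.5 = 541/60 ≈ 9.017.

μ̂_MAP = 9.017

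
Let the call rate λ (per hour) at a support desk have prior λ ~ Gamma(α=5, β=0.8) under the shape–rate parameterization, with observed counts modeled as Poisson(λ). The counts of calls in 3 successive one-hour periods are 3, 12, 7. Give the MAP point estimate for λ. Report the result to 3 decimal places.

Σxᵢ = 3+12+7 = 22, with n = 3.
Posterior ∝ λ^4e^(−0.8λ) · λ^22e^(−3λ) = λ^26e^(−3.8λ), i.e. Gamma(shape=27, rate=3.8).
The mode of a Gamma(a, b) with a ≥ 1 (shape–rate) is (a−1)/b = 26/3.8 ≈ 6.842.

λ̂_MAP = 6.842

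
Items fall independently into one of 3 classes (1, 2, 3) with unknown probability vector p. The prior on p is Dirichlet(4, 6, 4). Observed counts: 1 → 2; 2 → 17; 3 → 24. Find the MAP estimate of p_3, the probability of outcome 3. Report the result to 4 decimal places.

The posterior is Dirichlet(αᵢ + nᵢ) = Dirichlet(6, 23, 28).
For a Dirichlet(a₁,…,a_K) with all aᵢ > 1, the mode has j-th component (aⱼ − 1)/(Σaᵢ − K).
Here Σaᵢ = 57 and K = 3, so p_3 = (28 − 1)/(57 − 3) = 27/54 ≈ 0.5000.

MAP estimate: 0.5000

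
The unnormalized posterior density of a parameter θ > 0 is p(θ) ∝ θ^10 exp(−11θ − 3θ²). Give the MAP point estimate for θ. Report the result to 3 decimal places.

ℓ'(θ) = 10/θ − 11 − 6θ. Setting this to zero and multiplying by θ: 6θ² + 11θ − 10 = 0.
θ = (−11 + √(11² + 4·6·10)) / (2·6) = (−11 + √361) / 12 = (−11 + 19)/12 = 2/3.
ℓ''(θ) = −10/θ² − 6 < 0, confirming a maximum.

θ̂_MAP = 0.667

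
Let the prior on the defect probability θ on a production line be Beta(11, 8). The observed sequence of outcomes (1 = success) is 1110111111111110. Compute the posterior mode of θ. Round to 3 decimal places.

θ̂_MAP = 0.727

Prior: Beta(11, 8).
Data: 14 successes in 16 trials (from the sequence). The binomial likelihood contributes θ^14(1−θ)^2, so the posterior is Beta(11+14, 8+2) = Beta(25, 10).
For Beta(a, b) with a, b > 1 the mode is (a−1)/(a+b−2) = 24/33 ≈ 0.727.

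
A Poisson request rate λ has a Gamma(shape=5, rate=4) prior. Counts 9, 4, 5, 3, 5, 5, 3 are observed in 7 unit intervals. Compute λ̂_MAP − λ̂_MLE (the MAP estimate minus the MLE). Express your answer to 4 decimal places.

Σxᵢ = 34. Posterior is Gamma(39, 11); MAP = (39−1)/11 = 38/11 ≈ 3.45455.
MLE = x̄ = 34/7 ≈ 4.85714.
Difference = 38/11 − 34/7 = -108/77 ≈ -1.4026.

MAP − MLE = -1.4026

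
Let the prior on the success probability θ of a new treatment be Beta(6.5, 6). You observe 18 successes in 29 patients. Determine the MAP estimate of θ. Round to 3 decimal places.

θ̂_MAP = 0.595

Prior: Beta(6.5, 6).
Data: 18 successes in 29 trials. The binomial likelihood contributes θ^18(1−θ)^11, so the posterior is Beta(6.5+18, 6+11) = Beta(24.5, 17).
For Beta(a, b) with a, b > 1 the mode is (a−1)/(a+b−2) = 23.5/39.5 ≈ 0.595.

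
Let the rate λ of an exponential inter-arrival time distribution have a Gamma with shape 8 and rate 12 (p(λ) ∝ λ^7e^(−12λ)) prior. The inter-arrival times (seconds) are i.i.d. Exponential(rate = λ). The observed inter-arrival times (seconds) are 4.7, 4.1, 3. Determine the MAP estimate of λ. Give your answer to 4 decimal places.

The Exponential(rate=λ) likelihood is ∝ λ^n e^(−λΣtᵢ). Here n = 3 and Σtᵢ = 4.7 + 4.1 + 3 = 11.8.
Posterior ∝ λ^7e^(−12λ) · λ^3e^(−11.8λ) = λ^10e^(−23.8λ), i.e. Gamma(11, 23.8).
Mode = (a−1)/b = 10/23.8 ≈ 0.4202.

λ̂_MAP = 0.4202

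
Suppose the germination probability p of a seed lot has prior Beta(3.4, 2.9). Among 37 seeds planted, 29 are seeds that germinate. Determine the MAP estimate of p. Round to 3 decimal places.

Prior: Beta(3.4, 2.9).
Data: 29 successes in 37 trials. The binomial likelihood contributes p^29(1−p)^8, so the posterior is Beta(3.4+29, 2.9+8) = Beta(32.4, 10.9).
For Beta(a, b) with a, b > 1 the mode is (a−1)/(a+b−2) = 31.4/41.3 ≈ 0.760.

p̂_MAP = 0.760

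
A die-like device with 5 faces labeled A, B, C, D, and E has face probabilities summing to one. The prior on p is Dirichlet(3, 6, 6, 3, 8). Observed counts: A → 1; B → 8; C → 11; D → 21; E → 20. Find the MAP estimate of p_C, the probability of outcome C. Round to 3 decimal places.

MAP estimate of p_C = 0.195

The posterior is Dirichlet(αᵢ + nᵢ) = Dirichlet(4, 14, 17, 24, 28).
For a Dirichlet(a₁,…,a_K) with all aᵢ > 1, the mode has j-th component (aⱼ − 1)/(Σaᵢ − K).
Here Σaᵢ = 87 and K = 5, so p_C = (17 − 1)/(87 − 5) = 16/82 ≈ 0.195.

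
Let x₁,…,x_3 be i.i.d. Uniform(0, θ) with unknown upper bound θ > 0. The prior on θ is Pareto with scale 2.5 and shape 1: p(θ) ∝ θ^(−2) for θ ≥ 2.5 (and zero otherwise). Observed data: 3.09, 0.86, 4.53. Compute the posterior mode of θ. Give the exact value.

The Uniform(0, θ) likelihood is θ^(−n) for θ ≥ max(xᵢ), zero otherwise. Here max(xᵢ) = 4.53.
Posterior ∝ θ^(−2) · θ^(−3) = θ^(−5) on θ ≥ max(2.5, 4.53) = 4.53.
This density is strictly decreasing in θ, so the posterior mode lies at the lower boundary of the support.

θ̂_MAP = 4.53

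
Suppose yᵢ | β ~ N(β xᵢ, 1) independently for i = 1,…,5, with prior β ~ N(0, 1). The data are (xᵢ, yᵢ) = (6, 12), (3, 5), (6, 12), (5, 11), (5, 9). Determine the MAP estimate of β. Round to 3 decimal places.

β̂_MAP = 1.962

log p(β | y) = −Σ(yᵢ − βxᵢ)²/(2·1) − β²/(2·1) + const.
Setting the derivative to zero: Σxᵢ(yᵢ − βxᵢ)/1 − β/1 = 0, so β = Σxᵢyᵢ / (Σxᵢ² + σ²/τ²).
Σxᵢyᵢ = 6·12 + 3·5 + 6·12 + 5·11 + 5·9 = 259; Σxᵢ² = 131; σ²/τ² = 1.
β̂_MAP = 259 / (131 + 1) = 259/132 ≈ 1.962.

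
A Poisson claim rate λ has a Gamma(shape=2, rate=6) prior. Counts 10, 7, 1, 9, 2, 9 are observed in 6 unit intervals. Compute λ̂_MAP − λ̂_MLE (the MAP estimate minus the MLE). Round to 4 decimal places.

MAP − MLE = -3.0833

Σxᵢ = 38. Posterior is Gamma(40, 12); MAP = (40−1)/12 = 39/12 ≈ 3.25000.
MLE = x̄ = 38/6 ≈ 6.33333.
Difference = 39/12 − 38/6 = -37/12 ≈ -3.0833.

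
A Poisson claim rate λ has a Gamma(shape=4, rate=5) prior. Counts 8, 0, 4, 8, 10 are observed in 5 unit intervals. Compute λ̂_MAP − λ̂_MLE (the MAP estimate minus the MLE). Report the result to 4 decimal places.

MAP − MLE = -2.7000

Σxᵢ = 30. Posterior is Gamma(34, 10); MAP = (34−1)/10 = 33/10 ≈ 3.30000.
MLE = x̄ = 30/5 ≈ 6.00000.
Difference = 33/10 − 30/5 = -27/10 ≈ -2.7000.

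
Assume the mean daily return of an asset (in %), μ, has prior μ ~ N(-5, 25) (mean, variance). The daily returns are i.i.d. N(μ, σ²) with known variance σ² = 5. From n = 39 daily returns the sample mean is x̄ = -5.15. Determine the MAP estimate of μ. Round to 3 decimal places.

n = 39, x̄ = -5.15.
For a Normal prior and Normal likelihood with known variance, the posterior is Normal; its mode equals its mean, the precision-weighted average.
Prior precision 1/σ₀² = 1/25 = 0.04; data precision n/σ² = 39/5 = 7.8.
μ̂ = (0.04·(-5) + 7.8·(-5.15)) / (0.04 + 7.8) = (-40.37)/7.84 = -4037/784 ≈ -5.149.

μ̂_MAP = -5.149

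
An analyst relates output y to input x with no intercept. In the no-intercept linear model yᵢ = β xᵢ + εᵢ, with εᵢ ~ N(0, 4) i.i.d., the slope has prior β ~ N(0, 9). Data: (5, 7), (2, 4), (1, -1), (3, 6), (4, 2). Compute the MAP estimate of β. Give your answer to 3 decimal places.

β̂_MAP = 1.226

log p(β | y) = −Σ(yᵢ − βxᵢ)²/(2·4) − β²/(2·9) + const.
Setting the derivative to zero: Σxᵢ(yᵢ − βxᵢ)/4 − β/9 = 0, so β = Σxᵢyᵢ / (Σxᵢ² + σ²/τ²).
Σxᵢyᵢ = 5·7 + 2·4 + 1·(-1) + 3·6 + 4·2 = 68; Σxᵢ² = 55; σ²/τ² = 4/9.
β̂_MAP = 68 / (55 + 4/9) = 68/(499/9) = 612/499 ≈ 1.226.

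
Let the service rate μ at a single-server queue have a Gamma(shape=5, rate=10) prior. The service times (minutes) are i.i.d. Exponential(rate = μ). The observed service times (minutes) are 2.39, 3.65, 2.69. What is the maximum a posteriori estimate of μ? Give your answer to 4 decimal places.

μ̂_MAP = 0.3737

The Exponential(rate=μ) likelihood is ∝ μ^n e^(−μΣtᵢ). Here n = 3 and Σtᵢ = 2.39 + 3.65 + 2.69 = 8.73.
Posterior ∝ μ^4e^(−10μ) · μ^3e^(−8.73μ) = μ^7e^(−18.73μ), i.e. Gamma(8, 18.73).
Mode = (a−1)/b = 7/18.73 ≈ 0.3737.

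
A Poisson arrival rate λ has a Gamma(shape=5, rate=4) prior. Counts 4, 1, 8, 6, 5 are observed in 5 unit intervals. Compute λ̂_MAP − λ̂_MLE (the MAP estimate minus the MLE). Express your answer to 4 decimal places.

Σxᵢ = 24. Posterior is Gamma(29, 9); MAP = (29−1)/9 = 28/9 ≈ 3.11111.
MLE = x̄ = 24/5 ≈ 4.80000.
Difference = 28/9 − 24/5 = -76/45 ≈ -1.6889.

MAP − MLE = -1.6889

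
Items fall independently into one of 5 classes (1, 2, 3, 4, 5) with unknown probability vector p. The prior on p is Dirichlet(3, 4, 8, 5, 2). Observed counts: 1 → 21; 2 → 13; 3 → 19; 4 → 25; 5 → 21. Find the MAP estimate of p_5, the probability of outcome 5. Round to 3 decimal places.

The posterior is Dirichlet(αᵢ + nᵢ) = Dirichlet(24, 17, 27, 30, 23).
For a Dirichlet(a₁,…,a_K) with all aᵢ > 1, the mode has j-th component (aⱼ − 1)/(Σaᵢ − K).
Here Σaᵢ = 121 and K = 5, so p_5 = (23 − 1)/(121 − 5) = 22/116 ≈ 0.190.

MAP estimate: 0.190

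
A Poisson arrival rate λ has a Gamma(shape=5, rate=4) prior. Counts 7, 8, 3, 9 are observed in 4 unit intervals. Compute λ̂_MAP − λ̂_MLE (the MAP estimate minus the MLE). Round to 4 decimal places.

MAP − MLE = -2.8750

Σxᵢ = 27. Posterior is Gamma(32, 8); MAP = (32−1)/8 = 31/8 ≈ 3.87500.
MLE = x̄ = 27/4 ≈ 6.75000.
Difference = 31/8 − 27/4 = -23/8 ≈ -2.8750.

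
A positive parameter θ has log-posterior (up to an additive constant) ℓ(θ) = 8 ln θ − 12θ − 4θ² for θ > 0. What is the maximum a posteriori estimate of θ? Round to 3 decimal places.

ℓ'(θ) = 8/θ − 12 − 8θ. Setting this to zero and multiplying by θ: 8θ² + 12θ − 8 = 0.
θ = (−12 + √(12² + 4·8·8)) / (2·8) = (−12 + √400) / 16 = (−12 + 20)/16 = 1/2.
ℓ''(θ) = −8/θ² − 8 < 0, confirming a maximum.

θ̂_MAP = 0.500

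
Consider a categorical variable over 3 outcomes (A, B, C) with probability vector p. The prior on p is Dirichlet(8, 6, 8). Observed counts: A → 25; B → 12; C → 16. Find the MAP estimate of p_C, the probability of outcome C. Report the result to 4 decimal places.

The posterior is Dirichlet(αᵢ + nᵢ) = Dirichlet(33, 18, 24).
For a Dirichlet(a₁,…,a_K) with all aᵢ > 1, the mode has j-th component (aⱼ − 1)/(Σaᵢ − K).
Here Σaᵢ = 75 and K = 3, so p_C = (24 − 1)/(75 − 3) = 23/72 ≈ 0.3194.

MAP estimate of p_C = 0.3194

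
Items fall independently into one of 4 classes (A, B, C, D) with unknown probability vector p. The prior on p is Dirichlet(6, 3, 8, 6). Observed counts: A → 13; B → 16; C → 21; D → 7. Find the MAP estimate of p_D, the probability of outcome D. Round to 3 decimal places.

MAP estimate of p_D = 0.158

The posterior is Dirichlet(αᵢ + nᵢ) = Dirichlet(19, 19, 29, 13).
For a Dirichlet(a₁,…,a_K) with all aᵢ > 1, the mode has j-th component (aⱼ − 1)/(Σaᵢ − K).
Here Σaᵢ = 80 and K = 4, so p_D = (13 − 1)/(80 − 4) = 12/76 ≈ 0.158.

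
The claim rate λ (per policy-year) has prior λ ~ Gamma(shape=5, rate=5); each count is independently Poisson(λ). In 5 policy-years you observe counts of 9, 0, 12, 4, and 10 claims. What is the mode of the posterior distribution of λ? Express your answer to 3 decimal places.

λ̂_MAP = 3.900

Σxᵢ = 9+0+12+4+10 = 35, with n = 5.
Posterior ∝ λ^4e^(−5λ) · λ^35e^(−5λ) = λ^39e^(−10λ), i.e. Gamma(shape=40, rate=10).
The mode of a Gamma(a, b) with a ≥ 1 (shape–rate) is (a−1)/b = 39/10 ≈ 3.900.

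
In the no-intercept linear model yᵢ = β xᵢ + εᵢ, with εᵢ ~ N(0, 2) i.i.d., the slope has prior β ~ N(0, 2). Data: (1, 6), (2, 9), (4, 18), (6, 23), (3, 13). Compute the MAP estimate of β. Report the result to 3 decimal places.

β̂_MAP = 4.075

log p(β | y) = −Σ(yᵢ − βxᵢ)²/(2·2) − β²/(2·2) + const.
Setting the derivative to zero: Σxᵢ(yᵢ − βxᵢ)/2 − β/2 = 0, so β = Σxᵢyᵢ / (Σxᵢ² + σ²/τ²).
Σxᵢyᵢ = 1·6 + 2·9 + 4·18 + 6·23 + 3·13 = 273; Σxᵢ² = 66; σ²/τ² = 1.
β̂_MAP = 273 / (66 + 1) = 273/67 ≈ 4.075.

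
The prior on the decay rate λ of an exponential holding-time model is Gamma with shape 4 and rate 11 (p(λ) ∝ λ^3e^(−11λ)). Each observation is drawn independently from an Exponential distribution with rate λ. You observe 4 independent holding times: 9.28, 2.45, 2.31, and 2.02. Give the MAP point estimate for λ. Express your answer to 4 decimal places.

The Exponential(rate=λ) likelihood is ∝ λ^n e^(−λΣtᵢ). Here n = 4 and Σtᵢ = 9.28 + 2.45 + 2.31 + 2.02 = 16.06.
Posterior ∝ λ^3e^(−11λ) · λ^4e^(−16.06λ) = λ^7e^(−27.06λ), i.e. Gamma(8, 27.06).
Mode = (a−1)/b = 7/27.06 ≈ 0.2587.

λ̂_MAP = 0.2587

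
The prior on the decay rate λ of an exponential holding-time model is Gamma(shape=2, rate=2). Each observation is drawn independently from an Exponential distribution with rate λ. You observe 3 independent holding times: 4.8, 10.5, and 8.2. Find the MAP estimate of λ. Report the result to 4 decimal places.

The Exponential(rate=λ) likelihood is ∝ λ^n e^(−λΣtᵢ). Here n = 3 and Σtᵢ = 4.8 + 10.5 + 8.2 = 23.5.
Posterior ∝ λe^(−2λ) · λ^3e^(−23.5λ) = λ^4e^(−25.5λ), i.e. Gamma(5, 25.5).
Mode = (a−1)/b = 4/25.5 ≈ 0.1569.

λ̂_MAP = 0.1569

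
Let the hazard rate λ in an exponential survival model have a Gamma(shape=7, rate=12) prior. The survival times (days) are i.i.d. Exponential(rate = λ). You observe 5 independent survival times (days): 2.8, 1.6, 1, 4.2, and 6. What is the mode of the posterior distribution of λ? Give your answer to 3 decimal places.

λ̂_MAP = 0.399

The Exponential(rate=λ) likelihood is ∝ λ^n e^(−λΣtᵢ). Here n = 5 and Σtᵢ = 2.8 + 1.6 + 1 + 4.2 + 6 = 15.6.
Posterior ∝ λ^6e^(−12λ) · λ^5e^(−15.6λ) = λ^11e^(−27.6λ), i.e. Gamma(12, 27.6).
Mode = (a−1)/b = 11/27.6 ≈ 0.399.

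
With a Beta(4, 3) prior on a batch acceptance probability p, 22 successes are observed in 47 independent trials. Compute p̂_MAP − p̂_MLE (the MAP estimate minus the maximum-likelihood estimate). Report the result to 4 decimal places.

MAP − MLE = 0.0127

Posterior is Beta(26, 28); MAP = (26−1)/(54−2) = 25/52 ≈ 0.48077.
MLE ignores the prior: p̂_MLE = k/n = 22/47 ≈ 0.46809.
Difference = 25/52 − 22/47 = 31/2444 ≈ 0.0127.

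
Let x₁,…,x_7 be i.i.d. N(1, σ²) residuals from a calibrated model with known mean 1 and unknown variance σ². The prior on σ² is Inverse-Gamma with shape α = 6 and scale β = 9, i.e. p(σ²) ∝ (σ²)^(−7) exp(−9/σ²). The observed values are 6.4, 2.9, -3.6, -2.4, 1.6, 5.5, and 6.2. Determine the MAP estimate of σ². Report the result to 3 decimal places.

Sum of squared deviations about the known mean: SS = (6.4−1)² + (2.9−1)² + (-3.6−1)² + (-2.4−1)² + (1.6−1)² + (5.5−1)² + (6.2−1)² = 113.14.
The Normal likelihood contributes (σ²)^(−n/2) exp(−SS/(2σ²)), so the posterior is Inverse-Gamma(α + n/2, β + SS/2) = Inverse-Gamma(9.5, 65.57).
The mode of Inverse-Gamma(a, b) is b/(a+1) = 65.57/10.5 ≈ 6.245.

σ̂²_MAP = 6.245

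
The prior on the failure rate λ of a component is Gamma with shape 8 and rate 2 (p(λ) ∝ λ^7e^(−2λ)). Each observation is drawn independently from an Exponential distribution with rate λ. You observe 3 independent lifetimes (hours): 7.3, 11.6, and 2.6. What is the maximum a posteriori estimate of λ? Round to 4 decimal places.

λ̂_MAP = 0.4255

The Exponential(rate=λ) likelihood is ∝ λ^n e^(−λΣtᵢ). Here n = 3 and Σtᵢ = 7.3 + 11.6 + 2.6 = 21.5.
Posterior ∝ λ^7e^(−2λ) · λ^3e^(−21.5λ) = λ^10e^(−23.5λ), i.e. Gamma(11, 23.5).
Mode = (a−1)/b = 10/23.5 ≈ 0.4255.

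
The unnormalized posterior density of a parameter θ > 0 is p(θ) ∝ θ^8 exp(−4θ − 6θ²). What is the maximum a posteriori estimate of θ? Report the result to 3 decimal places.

θ̂_MAP = 0.667

ℓ'(θ) = 8/θ − 4 − 12θ. Setting this to zero and multiplying by θ: 12θ² + 4θ − 8 = 0.
θ = (−4 + √(4² + 4·12·8)) / (2·12) = (−4 + √400) / 24 = (−4 + 20)/24 = 2/3.
ℓ''(θ) = −8/θ² − 12 < 0, confirming a maximum.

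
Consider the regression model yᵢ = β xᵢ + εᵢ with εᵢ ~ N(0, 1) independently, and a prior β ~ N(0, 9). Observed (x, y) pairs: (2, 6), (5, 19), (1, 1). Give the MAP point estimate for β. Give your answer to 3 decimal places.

log p(β | y) = −Σ(yᵢ − βxᵢ)²/(2·1) − β²/(2·9) + const.
Setting the derivative to zero: Σxᵢ(yᵢ − βxᵢ)/1 − β/9 = 0, so β = Σxᵢyᵢ / (Σxᵢ² + σ²/τ²).
Σxᵢyᵢ = 2·6 + 5·19 + 1·1 = 108; Σxᵢ² = 30; σ²/τ² = 1/9.
β̂_MAP = 108 / (30 + 1/9) = 108/(271/9) = 972/271 ≈ 3.587.

β̂_MAP = 3.587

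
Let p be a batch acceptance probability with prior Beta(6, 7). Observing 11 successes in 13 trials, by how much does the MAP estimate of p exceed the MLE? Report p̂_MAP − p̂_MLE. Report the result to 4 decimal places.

Posterior is Beta(17, 9); MAP = (17−1)/(26−2) = 16/24 ≈ 0.66667.
MLE ignores the prior: p̂_MLE = k/n = 11/13 ≈ 0.84615.
Difference = 16/24 − 11/13 = -7/39 ≈ -0.1795.

MAP − MLE = -0.1795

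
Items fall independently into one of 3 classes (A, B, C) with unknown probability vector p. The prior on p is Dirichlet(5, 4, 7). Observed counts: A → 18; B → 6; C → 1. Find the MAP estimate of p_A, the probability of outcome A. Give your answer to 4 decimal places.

MAP estimate of p_A = 0.5789

The posterior is Dirichlet(αᵢ + nᵢ) = Dirichlet(23, 10, 8).
For a Dirichlet(a₁,…,a_K) with all aᵢ > 1, the mode has j-th component (aⱼ − 1)/(Σaᵢ − K).
Here Σaᵢ = 41 and K = 3, so p_A = (23 − 1)/(41 − 3) = 22/38 ≈ 0.5789.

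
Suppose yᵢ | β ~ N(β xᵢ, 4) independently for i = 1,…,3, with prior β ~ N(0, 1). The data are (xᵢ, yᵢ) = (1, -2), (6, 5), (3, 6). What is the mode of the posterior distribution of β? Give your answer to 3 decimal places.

log p(β | y) = −Σ(yᵢ − βxᵢ)²/(2·4) − β²/(2·1) + const.
Setting the derivative to zero: Σxᵢ(yᵢ − βxᵢ)/4 − β/1 = 0, so β = Σxᵢyᵢ / (Σxᵢ² + σ²/τ²).
Σxᵢyᵢ = 1·(-2) + 6·5 + 3·6 = 46; Σxᵢ² = 46; σ²/τ² = 4.
β̂_MAP = 46 / (46 + 4) = 46/50 ≈ 0.920.

β̂_MAP = 0.920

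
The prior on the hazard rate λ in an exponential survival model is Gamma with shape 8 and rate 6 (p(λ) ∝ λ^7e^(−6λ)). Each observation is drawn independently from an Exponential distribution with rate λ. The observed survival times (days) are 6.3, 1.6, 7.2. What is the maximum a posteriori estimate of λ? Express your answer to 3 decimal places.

λ̂_MAP = 0.474

The Exponential(rate=λ) likelihood is ∝ λ^n e^(−λΣtᵢ). Here n = 3 and Σtᵢ = 6.3 + 1.6 + 7.2 = 15.1.
Posterior ∝ λ^7e^(−6λ) · λ^3e^(−15.1λ) = λ^10e^(−21.1λ), i.e. Gamma(11, 21.1).
Mode = (a−1)/b = 10/21.1 ≈ 0.474.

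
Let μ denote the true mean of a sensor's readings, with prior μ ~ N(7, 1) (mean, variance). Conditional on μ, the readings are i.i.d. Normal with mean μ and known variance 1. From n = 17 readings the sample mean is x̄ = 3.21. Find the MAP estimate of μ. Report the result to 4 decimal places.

μ̂_MAP = 3.4206

n = 17, x̄ = 3.21.
For a Normal prior and Normal likelihood with known variance, the posterior is Normal; its mode equals its mean, the precision-weighted average.
Prior precision 1/σ₀² = 1/1 = 1; data precision n/σ² = 17/1 = 17.
μ̂ = (1·7 + 17·3.21) / (1 + 17) = 61.57/18 = 6157/1800 ≈ 3.4206.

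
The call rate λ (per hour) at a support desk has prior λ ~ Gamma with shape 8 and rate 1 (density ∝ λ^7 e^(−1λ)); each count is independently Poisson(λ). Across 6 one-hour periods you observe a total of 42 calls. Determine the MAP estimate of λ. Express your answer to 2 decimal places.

λ̂_MAP = 7.00

Σxᵢ = 42, n = 6.
Posterior ∝ λ^7e^(−1λ) · λ^42e^(−6λ) = λ^49e^(−7λ), i.e. Gamma(shape=50, rate=7).
The mode of a Gamma(a, b) with a ≥ 1 (shape–rate) is (a−1)/b = 49/7 ≈ 7.00.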